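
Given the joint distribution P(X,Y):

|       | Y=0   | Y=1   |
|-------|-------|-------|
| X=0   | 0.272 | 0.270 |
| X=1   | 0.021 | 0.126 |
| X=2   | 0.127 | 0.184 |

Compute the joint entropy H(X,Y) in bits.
2.3420 bits

H(X,Y) = -Σ_{x,y} P(x,y) log₂ P(x,y). Per-cell terms -P(x,y)·log₂P(x,y):
  X=0: 0.5109, 0.5100
  X=1: 0.1170, 0.3766
  X=2: 0.3781, 0.4494
Sum of the 6 terms: H(X,Y) = 2.3420 bits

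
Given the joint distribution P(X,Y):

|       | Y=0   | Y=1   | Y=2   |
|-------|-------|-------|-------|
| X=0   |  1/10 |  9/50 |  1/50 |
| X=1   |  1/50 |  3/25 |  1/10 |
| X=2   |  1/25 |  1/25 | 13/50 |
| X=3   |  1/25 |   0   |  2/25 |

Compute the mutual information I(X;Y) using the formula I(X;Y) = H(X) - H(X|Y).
0.3638 bits

I(X;Y) = H(X) - H(X|Y)

Marginal of X (row sums):
  P(X=0) = 1/10 + 9/50 + 1/50 = 3/10
  P(X=1) = 1/50 + 3/25 + 1/10 = 6/25
  P(X=2) = 1/25 + 1/25 + 13/50 = 17/50
  P(X=3) = 1/25 + 0 + 2/25 = 3/25
H(X) = -[(3/10)·log₂(3/10) + (6/25)·log₂(6/25) + (17/50)·log₂(17/50) + (3/25)·log₂(3/25)]
  = 0.5211 + 0.4941 + 0.5292 + 0.3671 = 1.9115 bits

Marginal of Y (column sums):
  P(Y=0) = 1/10 + 1/50 + 1/25 + 1/25 = 1/5
  P(Y=1) = 9/50 + 3/25 + 1/25 + 0 = 17/50
  P(Y=2) = 1/50 + 1/10 + 13/50 + 2/25 = 23/50
H(X|Y) = Σ_y P(y)·H(X|Y=y):
  Y=0: P(Y=0) = 1/5, P(X|Y=0) = (1/2, 1/10, 1/5, 1/5) → H(X|Y=0) = 1.7610
  Y=1: P(Y=1) = 17/50, P(X|Y=1) = (9/17, 6/17, 2/17, 0) → H(X|Y=1) = 1.3793
  Y=2: P(Y=2) = 23/50, P(X|Y=2) = (1/23, 5/23, 13/23, 4/23) → H(X|Y=2) = 1.5794
H(X|Y) = (1/5)·1.7610 + (17/50)·1.3793 + (23/50)·1.5794 = 1.5477 bits

I(X;Y) = H(X) - H(X|Y) = 1.9115 - 1.5477 = 0.3638 bits

Cross-check via I(X;Y) = H(X) + H(Y) - H(X,Y): computing H(Y) from the column sums and H(X,Y) from the 12 cells in the same way gives H(Y) = 1.5089 bits and H(X,Y) = 3.0566 bits, so
I(X;Y) = 1.9115 + 1.5089 - 3.0566 = 0.3638 bits ✓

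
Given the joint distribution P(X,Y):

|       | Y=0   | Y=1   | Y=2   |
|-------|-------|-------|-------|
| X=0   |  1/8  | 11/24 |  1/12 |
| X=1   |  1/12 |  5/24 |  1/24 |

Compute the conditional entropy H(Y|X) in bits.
1.2326 bits

H(Y|X) = H(X,Y) - H(X)

H(X,Y) = -Σ_{x,y} P(x,y) log₂ P(x,y). Per-cell terms -P(x,y)·log₂P(x,y):
  X=0: 0.37500, 0.51587, 0.29875
  X=1: 0.29875, 0.47147, 0.19104
Sum of the 6 terms: H(X,Y) = 2.1509 bits

Marginal of X (row sums):
  P(X=0) = 1/8 + 11/24 + 1/12 = 2/3
  P(X=1) = 1/12 + 5/24 + 1/24 = 1/3
H(X) = -[(2/3)·log₂(2/3) + (1/3)·log₂(1/3)]
  = 0.38998 + 0.52832 = 0.9183 bits

H(Y|X) = H(X,Y) - H(X) = 2.1509 - 0.9183 = 1.2326 bits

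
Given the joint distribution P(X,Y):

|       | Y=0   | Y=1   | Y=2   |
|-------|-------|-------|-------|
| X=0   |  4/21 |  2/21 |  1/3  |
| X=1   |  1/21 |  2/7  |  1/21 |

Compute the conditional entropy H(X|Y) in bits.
0.6880 bits

H(X|Y) = H(X,Y) - H(Y)

H(X,Y) = -Σ_{x,y} P(x,y) log₂ P(x,y). Per-cell terms -P(x,y)·log₂P(x,y):
  X=0: 0.45568, 0.32308, 0.52832
  X=1: 0.20916, 0.51639, 0.20916
Sum of the 6 terms: H(X,Y) = 2.2418 bits

Marginal of Y (column sums):
  P(Y=0) = 4/21 + 1/21 = 5/21
  P(Y=1) = 2/21 + 2/7 = 8/21
  P(Y=2) = 1/3 + 1/21 = 8/21
H(Y) = -[(5/21)·log₂(5/21) + (8/21)·log₂(8/21) + (8/21)·log₂(8/21)]
  = 0.49295 + 0.53041 + 0.53041 = 1.5538 bits

H(X|Y) = H(X,Y) - H(Y) = 2.2418 - 1.5538 = 0.6880 bits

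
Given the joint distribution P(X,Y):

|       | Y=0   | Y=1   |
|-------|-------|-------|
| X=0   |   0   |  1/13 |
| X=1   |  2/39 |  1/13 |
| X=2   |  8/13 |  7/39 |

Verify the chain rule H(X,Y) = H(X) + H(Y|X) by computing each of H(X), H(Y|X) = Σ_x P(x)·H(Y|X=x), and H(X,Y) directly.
H(X) = 0.9278 bits, H(Y|X) = 0.7370 bits, H(X,Y) = 1.6649 bits

Marginal of X (row sums):
  P(X=0) = 0 + 1/13 = 1/13
  P(X=1) = 2/39 + 1/13 = 5/39
  P(X=2) = 8/13 + 7/39 = 31/39
H(X) = -[(1/13)·log₂(1/13) + (5/39)·log₂(5/39) + (31/39)·log₂(31/39)]
  = 0.284649 + 0.379933 + 0.263266 = 0.9278 bits

H(Y|X) = Σ_x P(x)·H(Y|X=x):
  X=0: P(X=0) = 1/13, P(Y|X=0) = (0, 1) → H(Y|X=0) = 0.000000
  X=1: P(X=1) = 5/39, P(Y|X=1) = (2/5, 3/5) → H(Y|X=1) = 0.970951
  X=2: P(X=2) = 31/39, P(Y|X=2) = (24/31, 7/31) → H(Y|X=2) = 0.770629
H(Y|X) = (1/13)·0.000000 + (5/39)·0.970951 + (31/39)·0.770629 = 0.7370 bits

H(X,Y) = -Σ_{x,y} P(x,y) log₂ P(x,y). Per-cell terms -P(x,y)·log₂P(x,y):
  X=0: 0.000000, 0.284649
  X=1: 0.219764, 0.284649
  X=2: 0.431040, 0.444778
  (cells with P = 0 contribute 0)
Sum of the 6 terms: H(X,Y) = 1.6649 bits

Chain rule check:
  H(X) + H(Y|X) = 0.9278 + 0.7370 = 1.6648 bits
  H(X,Y) = 1.6649 bits
✓ Chain rule verified (Δ = 0.0001 is 4-dp rounding noise: each of the three values was rounded independently).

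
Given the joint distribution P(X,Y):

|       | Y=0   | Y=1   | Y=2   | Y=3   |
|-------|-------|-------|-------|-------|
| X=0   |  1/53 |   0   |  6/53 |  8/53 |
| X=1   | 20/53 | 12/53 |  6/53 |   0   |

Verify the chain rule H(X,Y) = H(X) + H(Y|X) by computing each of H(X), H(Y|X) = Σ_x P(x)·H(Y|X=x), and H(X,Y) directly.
H(X) = 0.8595 bits, H(Y|X) = 1.3877 bits, H(X,Y) = 2.2472 bits

Marginal of X (row sums):
  P(X=0) = 1/53 + 0 + 6/53 + 8/53 = 15/53
  P(X=1) = 20/53 + 12/53 + 6/53 + 0 = 38/53
H(X) = -[(15/53)·log₂(15/53) + (38/53)·log₂(38/53)]
  = 0.51539 + 0.34415 = 0.8595 bits

H(Y|X) = Σ_x P(x)·H(Y|X=x):
  X=0: P(X=0) = 15/53, P(Y|X=0) = (1/15, 0, 2/5, 8/15) → H(Y|X=0) = 1.27291
  X=1: P(X=1) = 38/53, P(Y|X=1) = (10/19, 6/19, 3/19, 0) → H(Y|X=1) = 1.43298
H(Y|X) = (15/53)·1.27291 + (38/53)·1.43298 = 1.3877 bits

H(X,Y) = -Σ_{x,y} P(x,y) log₂ P(x,y). Per-cell terms -P(x,y)·log₂P(x,y):
  X=0: 0.10807, 0.00000, 0.35581, 0.41176
  X=1: 0.53056, 0.48520, 0.35581, 0.00000
  (cells with P = 0 contribute 0)
Sum of the 8 terms: H(X,Y) = 2.2472 bits

Chain rule check:
  H(X) + H(Y|X) = 0.8595 + 1.3877 = 2.2472 bits
  H(X,Y) = 2.2472 bits
✓ Chain rule verified.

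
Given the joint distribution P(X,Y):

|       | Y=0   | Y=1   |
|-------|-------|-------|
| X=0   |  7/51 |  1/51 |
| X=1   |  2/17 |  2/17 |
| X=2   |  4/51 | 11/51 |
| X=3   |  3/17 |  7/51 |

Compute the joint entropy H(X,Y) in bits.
2.8311 bits

H(X,Y) = -Σ_{x,y} P(x,y) log₂ P(x,y). Per-cell terms -P(x,y)·log₂P(x,y):
  X=0: 0.39324, 0.11122
  X=1: 0.36323, 0.36323
  X=2: 0.28803, 0.47731
  X=3: 0.44162, 0.39324
Sum of the 8 terms: H(X,Y) = 2.8311 bits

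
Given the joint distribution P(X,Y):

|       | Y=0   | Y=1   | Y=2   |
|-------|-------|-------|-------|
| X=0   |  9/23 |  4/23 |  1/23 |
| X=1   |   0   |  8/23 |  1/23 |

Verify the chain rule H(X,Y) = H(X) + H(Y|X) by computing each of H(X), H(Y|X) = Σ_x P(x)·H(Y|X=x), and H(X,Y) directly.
H(X) = 0.9656 bits, H(Y|X) = 0.9262 bits, H(X,Y) = 1.8919 bits

Marginal of X (row sums):
  P(X=0) = 9/23 + 4/23 + 1/23 = 14/23
  P(X=1) = 0 + 8/23 + 1/23 = 9/23
H(X) = -[(14/23)·log₂(14/23) + (9/23)·log₂(9/23)]
  = 0.435952 + 0.529684 = 0.9656 bits

H(Y|X) = Σ_x P(x)·H(Y|X=x):
  X=0: P(X=0) = 14/23, P(Y|X=0) = (9/14, 2/7, 1/14) → H(Y|X=0) = 1.198117
  X=1: P(X=1) = 9/23, P(Y|X=1) = (0, 8/9, 1/9) → H(Y|X=1) = 0.503258
H(Y|X) = (14/23)·1.198117 + (9/23)·0.503258 = 0.9262 bits

H(X,Y) = -Σ_{x,y} P(x,y) log₂ P(x,y). Per-cell terms -P(x,y)·log₂P(x,y):
  X=0: 0.529684, 0.438880, 0.196677
  X=1: 0.000000, 0.529935, 0.196677
  (cells with P = 0 contribute 0)
Sum of the 6 terms: H(X,Y) = 1.8919 bits

Chain rule check:
  H(X) + H(Y|X) = 0.9656 + 0.9262 = 1.8918 bits
  H(X,Y) = 1.8919 bits
✓ Chain rule verified (Δ = 0.0001 is 4-dp rounding noise: each of the three values was rounded independently).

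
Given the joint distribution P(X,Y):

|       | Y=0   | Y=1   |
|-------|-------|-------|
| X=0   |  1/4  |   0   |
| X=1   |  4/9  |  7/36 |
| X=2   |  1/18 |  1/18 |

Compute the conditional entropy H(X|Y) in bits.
1.1314 bits

H(X|Y) = H(X,Y) - H(Y)

H(X,Y) = -Σ_{x,y} P(x,y) log₂ P(x,y). Per-cell terms -P(x,y)·log₂P(x,y):
  X=0: 0.50000, 0.00000
  X=1: 0.51997, 0.45939
  X=2: 0.23166, 0.23166
  (cells with P = 0 contribute 0)
Sum of the 6 terms: H(X,Y) = 1.9427 bits

Marginal of Y (column sums):
  P(Y=0) = 1/4 + 4/9 + 1/18 = 3/4
  P(Y=1) = 0 + 7/36 + 1/18 = 1/4
H(Y) = -[(3/4)·log₂(3/4) + (1/4)·log₂(1/4)]
  = 0.31128 + 0.50000 = 0.8113 bits

H(X|Y) = H(X,Y) - H(Y) = 1.9427 - 0.8113 = 1.1314 bits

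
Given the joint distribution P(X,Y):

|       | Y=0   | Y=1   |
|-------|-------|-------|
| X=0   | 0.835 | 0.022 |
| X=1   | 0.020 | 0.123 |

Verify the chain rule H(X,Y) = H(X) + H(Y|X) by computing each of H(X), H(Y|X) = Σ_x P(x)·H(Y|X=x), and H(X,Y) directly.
H(X) = 0.5920 bits, H(Y|X) = 0.2311 bits, H(X,Y) = 0.8231 bits

Marginal of X (row sums):
  P(X=0) = 0.835 + 0.022 = 0.857
  P(X=1) = 0.020 + 0.123 = 0.143
H(X) = -[0.857·log₂(0.857) + 0.143·log₂(0.143)]
  = 0.1908 + 0.4012 = 0.5920 bits

H(Y|X) = Σ_x P(x)·H(Y|X=x):
  X=0: P(X=0) = 0.857, P(Y|X=0) = (835/857, 22/857) → H(Y|X=0) = 0.1722
  X=1: P(X=1) = 0.143, P(Y|X=1) = (20/143, 123/143) → H(Y|X=1) = 0.5839
H(Y|X) = 0.857·0.1722 + 0.143·0.5839 = 0.2311 bits

H(X,Y) = -Σ_{x,y} P(x,y) log₂ P(x,y). Per-cell terms -P(x,y)·log₂P(x,y):
  X=0: 0.2172, 0.1211
  X=1: 0.1129, 0.3719
Sum of the 4 terms: H(X,Y) = 0.8231 bits

Chain rule check:
  H(X) + H(Y|X) = 0.5920 + 0.2311 = 0.8231 bits
  H(X,Y) = 0.8231 bits
✓ Chain rule verified.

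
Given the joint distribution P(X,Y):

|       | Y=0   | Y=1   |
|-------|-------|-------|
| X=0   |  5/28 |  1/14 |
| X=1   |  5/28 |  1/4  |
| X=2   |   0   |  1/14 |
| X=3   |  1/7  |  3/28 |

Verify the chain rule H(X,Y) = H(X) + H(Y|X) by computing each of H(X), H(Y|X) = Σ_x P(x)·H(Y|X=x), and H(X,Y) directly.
H(X) = 1.7958 bits, H(Y|X) = 0.8820 bits, H(X,Y) = 2.6779 bits

Marginal of X (row sums):
  P(X=0) = 5/28 + 1/14 = 1/4
  P(X=1) = 5/28 + 1/4 = 3/7
  P(X=2) = 0 + 1/14 = 1/14
  P(X=3) = 1/7 + 3/28 = 1/4
H(X) = -[(1/4)·log₂(1/4) + (3/7)·log₂(3/7) + (1/14)·log₂(1/14) + (1/4)·log₂(1/4)]
  = 0.50000 + 0.52388 + 0.27195 + 0.50000 = 1.7958 bits

H(Y|X) = Σ_x P(x)·H(Y|X=x):
  X=0: P(X=0) = 1/4, P(Y|X=0) = (5/7, 2/7) → H(Y|X=0) = 0.86312
  X=1: P(X=1) = 3/7, P(Y|X=1) = (5/12, 7/12) → H(Y|X=1) = 0.97987
  X=2: P(X=2) = 1/14, P(Y|X=2) = (0, 1) → H(Y|X=2) = 0.00000
  X=3: P(X=3) = 1/4, P(Y|X=3) = (4/7, 3/7) → H(Y|X=3) = 0.98523
H(Y|X) = (1/4)·0.86312 + (3/7)·0.97987 + (1/14)·0.00000 + (1/4)·0.98523 = 0.8820 bits

H(X,Y) = -Σ_{x,y} P(x,y) log₂ P(x,y). Per-cell terms -P(x,y)·log₂P(x,y):
  X=0: 0.44383, 0.27195
  X=1: 0.44383, 0.50000
  X=2: 0.00000, 0.27195
  X=3: 0.40105, 0.34526
  (cells with P = 0 contribute 0)
Sum of the 8 terms: H(X,Y) = 2.6779 bits

Chain rule check:
  H(X) + H(Y|X) = 1.7958 + 0.8820 = 2.6778 bits
  H(X,Y) = 2.6779 bits
✓ Chain rule verified (Δ = 0.0001 is 4-dp rounding noise: each of the three values was rounded independently).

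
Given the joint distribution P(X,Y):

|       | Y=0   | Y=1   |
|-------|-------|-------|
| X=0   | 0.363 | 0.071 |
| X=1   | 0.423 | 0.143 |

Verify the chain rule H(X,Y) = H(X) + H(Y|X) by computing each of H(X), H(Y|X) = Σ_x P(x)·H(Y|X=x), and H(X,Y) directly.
H(X) = 0.9874 bits, H(Y|X) = 0.7405 bits, H(X,Y) = 1.7279 bits

Marginal of X (row sums):
  P(X=0) = 0.363 + 0.071 = 0.434
  P(X=1) = 0.423 + 0.143 = 0.566
H(X) = -[0.434·log₂(0.434) + 0.566·log₂(0.566)]
  = 0.5226 + 0.4648 = 0.9874 bits

H(Y|X) = Σ_x P(x)·H(Y|X=x):
  X=0: P(X=0) = 0.434, P(Y|X=0) = (363/434, 71/434) → H(Y|X=0) = 0.6428
  X=1: P(X=1) = 0.566, P(Y|X=1) = (423/566, 143/566) → H(Y|X=1) = 0.8155
H(Y|X) = 0.434·0.6428 + 0.566·0.8155 = 0.7405 bits

H(X,Y) = -Σ_{x,y} P(x,y) log₂ P(x,y). Per-cell terms -P(x,y)·log₂P(x,y):
  X=0: 0.5307, 0.2709
  X=1: 0.5251, 0.4012
Sum of the 4 terms: H(X,Y) = 1.7279 bits

Chain rule check:
  H(X) + H(Y|X) = 0.9874 + 0.7405 = 1.7279 bits
  H(X,Y) = 1.7279 bits
✓ Chain rule verified.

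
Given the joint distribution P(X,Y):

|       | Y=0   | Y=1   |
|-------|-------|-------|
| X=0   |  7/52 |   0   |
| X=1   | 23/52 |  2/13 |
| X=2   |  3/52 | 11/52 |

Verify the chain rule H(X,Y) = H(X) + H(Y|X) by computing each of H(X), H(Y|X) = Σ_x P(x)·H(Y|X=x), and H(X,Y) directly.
H(X) = 1.3440 bits, H(Y|X) = 0.6929 bits, H(X,Y) = 2.0369 bits

Marginal of X (row sums):
  P(X=0) = 7/52 + 0 = 7/52
  P(X=1) = 23/52 + 2/13 = 31/52
  P(X=2) = 3/52 + 11/52 = 7/26
H(X) = -[(7/52)·log₂(7/52) + (31/52)·log₂(31/52) + (7/26)·log₂(7/26)]
  = 0.38945 + 0.44488 + 0.50968 = 1.3440 bits

H(Y|X) = Σ_x P(x)·H(Y|X=x):
  X=0: P(X=0) = 7/52, P(Y|X=0) = (1, 0) → H(Y|X=0) = 0.00000
  X=1: P(X=1) = 31/52, P(Y|X=1) = (23/31, 8/31) → H(Y|X=1) = 0.82381
  X=2: P(X=2) = 7/26, P(Y|X=2) = (3/14, 11/14) → H(Y|X=2) = 0.74960
H(Y|X) = (7/52)·0.00000 + (31/52)·0.82381 + (7/26)·0.74960 = 0.6929 bits

H(X,Y) = -Σ_{x,y} P(x,y) log₂ P(x,y). Per-cell terms -P(x,y)·log₂P(x,y):
  X=0: 0.38945, 0.00000
  X=1: 0.52054, 0.41545
  X=2: 0.23743, 0.47406
  (cells with P = 0 contribute 0)
Sum of the 6 terms: H(X,Y) = 2.0369 bits

Chain rule check:
  H(X) + H(Y|X) = 1.3440 + 0.6929 = 2.0369 bits
  H(X,Y) = 2.0369 bits
✓ Chain rule verified.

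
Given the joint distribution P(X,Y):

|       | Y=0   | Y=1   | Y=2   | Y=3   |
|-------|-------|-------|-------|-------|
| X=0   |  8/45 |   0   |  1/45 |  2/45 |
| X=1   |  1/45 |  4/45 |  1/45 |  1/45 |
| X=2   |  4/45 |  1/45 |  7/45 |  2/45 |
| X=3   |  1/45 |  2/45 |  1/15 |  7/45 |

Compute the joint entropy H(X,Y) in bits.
3.4906 bits

H(X,Y) = -Σ_{x,y} P(x,y) log₂ P(x,y). Per-cell terms -P(x,y)·log₂P(x,y):
  X=0: 0.44300, 0.00000, 0.12204, 0.19964
  X=1: 0.12204, 0.31039, 0.12204, 0.12204
  X=2: 0.31039, 0.12204, 0.41759, 0.19964
  X=3: 0.12204, 0.19964, 0.26046, 0.41759
  (cells with P = 0 contribute 0)
Sum of the 16 terms: H(X,Y) = 3.4906 bits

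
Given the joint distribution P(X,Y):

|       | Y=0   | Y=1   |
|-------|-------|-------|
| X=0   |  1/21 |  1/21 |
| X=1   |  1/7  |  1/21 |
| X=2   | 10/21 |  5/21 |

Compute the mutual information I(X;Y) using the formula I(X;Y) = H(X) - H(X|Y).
0.0126 bits

I(X;Y) = H(X) - H(X|Y)

Marginal of X (row sums):
  P(X=0) = 1/21 + 1/21 = 2/21
  P(X=1) = 1/7 + 1/21 = 4/21
  P(X=2) = 10/21 + 5/21 = 5/7
H(X) = -[(2/21)·log₂(2/21) + (4/21)·log₂(4/21) + (5/7)·log₂(5/7)]
  = 0.3231 + 0.4557 + 0.3467 = 1.1255 bits

Marginal of Y (column sums):
  P(Y=0) = 1/21 + 1/7 + 10/21 = 2/3
  P(Y=1) = 1/21 + 1/21 + 5/21 = 1/3
H(X|Y) = Σ_y P(y)·H(X|Y=y):
  Y=0: P(Y=0) = 2/3, P(X|Y=0) = (1/14, 3/14, 5/7) → H(X|Y=0) = 1.0949
  Y=1: P(Y=1) = 1/3, P(X|Y=1) = (1/7, 1/7, 5/7) → H(X|Y=1) = 1.1488
H(X|Y) = (2/3)·1.0949 + (1/3)·1.1488 = 1.1129 bits

I(X;Y) = H(X) - H(X|Y) = 1.1255 - 1.1129 = 0.0126 bits

Cross-check via I(X;Y) = H(X) + H(Y) - H(X,Y): computing H(Y) from the column sums and H(X,Y) from the 6 cells in the same way gives H(Y) = 0.9183 bits and H(X,Y) = 2.0312 bits, so
I(X;Y) = 1.1255 + 0.9183 - 2.0312 = 0.0126 bits ✓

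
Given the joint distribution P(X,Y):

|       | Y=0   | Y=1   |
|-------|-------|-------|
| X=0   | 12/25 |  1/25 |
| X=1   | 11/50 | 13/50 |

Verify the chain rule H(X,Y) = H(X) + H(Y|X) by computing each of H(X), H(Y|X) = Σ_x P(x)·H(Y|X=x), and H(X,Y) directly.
H(X) = 0.9988 bits, H(Y|X) = 0.6810 bits, H(X,Y) = 1.6799 bits

Marginal of X (row sums):
  P(X=0) = 12/25 + 1/25 = 13/25
  P(X=1) = 11/50 + 13/50 = 12/25
H(X) = -[(13/25)·log₂(13/25) + (12/25)·log₂(12/25)]
  = 0.490577 + 0.508269 = 0.9988 bits

H(Y|X) = Σ_x P(x)·H(Y|X=x):
  X=0: P(X=0) = 13/25, P(Y|X=0) = (12/13, 1/13) → H(Y|X=0) = 0.391244
  X=1: P(X=1) = 12/25, P(Y|X=1) = (11/24, 13/24) → H(Y|X=1) = 0.994985
H(Y|X) = (13/25)·0.391244 + (12/25)·0.994985 = 0.6810 bits

H(X,Y) = -Σ_{x,y} P(x,y) log₂ P(x,y). Per-cell terms -P(x,y)·log₂P(x,y):
  X=0: 0.508269, 0.185754
  X=1: 0.480573, 0.505288
Sum of the 4 terms: H(X,Y) = 1.6799 bits

Chain rule check:
  H(X) + H(Y|X) = 0.9988 + 0.6810 = 1.6798 bits
  H(X,Y) = 1.6799 bits
✓ Chain rule verified (Δ = 0.0001 is 4-dp rounding noise: each of the three values was rounded independently).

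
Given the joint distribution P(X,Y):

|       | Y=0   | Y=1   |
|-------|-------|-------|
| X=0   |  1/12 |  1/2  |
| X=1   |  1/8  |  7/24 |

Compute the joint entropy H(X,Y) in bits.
1.6922 bits

H(X,Y) = -Σ_{x,y} P(x,y) log₂ P(x,y). Per-cell terms -P(x,y)·log₂P(x,y):
  X=0: 0.2987, 0.5000
  X=1: 0.3750, 0.5185
Sum of the 4 terms: H(X,Y) = 1.6922 bits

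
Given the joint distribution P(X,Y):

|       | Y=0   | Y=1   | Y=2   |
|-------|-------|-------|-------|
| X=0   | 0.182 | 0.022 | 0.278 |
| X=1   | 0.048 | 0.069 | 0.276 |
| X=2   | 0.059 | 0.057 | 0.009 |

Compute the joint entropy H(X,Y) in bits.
2.6086 bits

H(X,Y) = -Σ_{x,y} P(x,y) log₂ P(x,y). Per-cell terms -P(x,y)·log₂P(x,y):
  X=0: 0.44735, 0.12114, 0.51342
  X=1: 0.21028, 0.26615, 0.51260
  X=2: 0.24091, 0.23557, 0.06116
Sum of the 9 terms: H(X,Y) = 2.6086 bits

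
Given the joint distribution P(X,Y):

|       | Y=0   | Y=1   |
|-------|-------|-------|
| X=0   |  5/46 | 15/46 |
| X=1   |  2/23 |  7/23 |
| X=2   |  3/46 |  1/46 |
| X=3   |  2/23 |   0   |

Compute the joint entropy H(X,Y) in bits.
2.3872 bits

H(X,Y) = -Σ_{x,y} P(x,y) log₂ P(x,y). Per-cell terms -P(x,y)·log₂P(x,y):
  X=0: 0.348004, 0.527175
  X=1: 0.306397, 0.522324
  X=2: 0.256865, 0.120077
  X=3: 0.306397, 0.000000
  (cells with P = 0 contribute 0)
Sum of the 8 terms: H(X,Y) = 2.3872 bits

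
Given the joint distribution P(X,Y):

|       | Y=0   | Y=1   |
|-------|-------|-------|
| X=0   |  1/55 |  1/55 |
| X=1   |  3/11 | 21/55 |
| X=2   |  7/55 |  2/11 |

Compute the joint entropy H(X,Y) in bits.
2.0775 bits

H(X,Y) = -Σ_{x,y} P(x,y) log₂ P(x,y). Per-cell terms -P(x,y)·log₂P(x,y):
  X=0: 0.1051, 0.1051
  X=1: 0.5112, 0.5304
  X=2: 0.3785, 0.4472
Sum of the 6 terms: H(X,Y) = 2.0775 bits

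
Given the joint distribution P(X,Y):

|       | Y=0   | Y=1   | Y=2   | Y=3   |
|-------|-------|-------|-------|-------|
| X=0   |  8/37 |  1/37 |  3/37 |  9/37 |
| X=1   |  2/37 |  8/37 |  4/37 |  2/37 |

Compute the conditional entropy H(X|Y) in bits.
0.7073 bits

H(X|Y) = H(X,Y) - H(Y)

H(X,Y) = -Σ_{x,y} P(x,y) log₂ P(x,y). Per-cell terms -P(x,y)·log₂P(x,y):
  X=0: 0.47772, 0.14080, 0.29388, 0.49610
  X=1: 0.22754, 0.47772, 0.34697, 0.22754
Sum of the 8 terms: H(X,Y) = 2.6883 bits

Marginal of Y (column sums):
  P(Y=0) = 8/37 + 2/37 = 10/37
  P(Y=1) = 1/37 + 8/37 = 9/37
  P(Y=2) = 3/37 + 4/37 = 7/37
  P(Y=3) = 9/37 + 2/37 = 11/37
H(Y) = -[(10/37)·log₂(10/37) + (9/37)·log₂(9/37) + (7/37)·log₂(7/37) + (11/37)·log₂(11/37)]
  = 0.51014 + 0.49610 + 0.45445 + 0.52028 = 1.9810 bits

H(X|Y) = H(X,Y) - H(Y) = 2.6883 - 1.9810 = 0.7073 bits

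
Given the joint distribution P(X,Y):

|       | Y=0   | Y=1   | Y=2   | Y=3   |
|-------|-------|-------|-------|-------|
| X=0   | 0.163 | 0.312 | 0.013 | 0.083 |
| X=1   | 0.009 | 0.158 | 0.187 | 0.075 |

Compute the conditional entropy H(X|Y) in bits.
0.7110 bits

H(X|Y) = H(X,Y) - H(Y)

H(X,Y) = -Σ_{x,y} P(x,y) log₂ P(x,y). Per-cell terms -P(x,y)·log₂P(x,y):
  X=0: 0.426580, 0.524279, 0.081449, 0.298032
  X=1: 0.061163, 0.420597, 0.452332, 0.280272
Sum of the 8 terms: H(X,Y) = 2.54470 bits

Marginal of Y (column sums):
  P(Y=0) = 0.163 + 0.009 = 0.172
  P(Y=1) = 0.312 + 0.158 = 0.470
  P(Y=2) = 0.013 + 0.187 = 0.200
  P(Y=3) = 0.083 + 0.075 = 0.158
H(Y) = -[0.172·log₂(0.172) + 0.470·log₂(0.470) + 0.200·log₂(0.200) + 0.158·log₂(0.158)]
  = 0.436797 + 0.511956 + 0.464386 + 0.420597 = 1.83374 bits

H(X|Y) = H(X,Y) - H(Y) = 2.54470 - 1.83374 = 0.7110 bits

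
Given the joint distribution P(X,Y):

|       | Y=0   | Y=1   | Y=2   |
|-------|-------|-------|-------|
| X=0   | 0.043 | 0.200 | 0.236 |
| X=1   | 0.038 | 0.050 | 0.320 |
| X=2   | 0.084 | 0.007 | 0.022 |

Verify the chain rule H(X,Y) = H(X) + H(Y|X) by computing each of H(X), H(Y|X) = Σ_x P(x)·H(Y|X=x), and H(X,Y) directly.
H(X) = 1.3918 bits, H(Y|X) = 1.1522 bits, H(X,Y) = 2.5440 bits

Marginal of X (row sums):
  P(X=0) = 0.043 + 0.200 + 0.236 = 0.479
  P(X=1) = 0.038 + 0.050 + 0.320 = 0.408
  P(X=2) = 0.084 + 0.007 + 0.022 = 0.113
H(X) = -[0.479·log₂(0.479) + 0.408·log₂(0.408) + 0.113·log₂(0.113)]
  = 0.50865 + 0.52769 + 0.35545 = 1.3918 bits

H(Y|X) = Σ_x P(x)·H(Y|X=x):
  X=0: P(X=0) = 0.479, P(Y|X=0) = (43/479, 200/479, 236/479) → H(Y|X=0) = 1.34145
  X=1: P(X=1) = 0.408, P(Y|X=1) = (19/204, 25/204, 40/51) → H(Y|X=1) = 0.96500
  X=2: P(X=2) = 0.113, P(Y|X=2) = (84/113, 7/113, 22/113) → H(Y|X=2) = 1.02625
H(Y|X) = 0.479·1.34145 + 0.408·0.96500 + 0.113·1.02625 = 1.1522 bits

H(X,Y) = -Σ_{x,y} P(x,y) log₂ P(x,y). Per-cell terms -P(x,y)·log₂P(x,y):
  X=0: 0.19520, 0.46439, 0.49162
  X=1: 0.17928, 0.21610, 0.52603
  X=2: 0.30017, 0.05011, 0.12114
Sum of the 9 terms: H(X,Y) = 2.5440 bits

Chain rule check:
  H(X) + H(Y|X) = 1.3918 + 1.1522 = 2.5440 bits
  H(X,Y) = 2.5440 bits
✓ Chain rule verified.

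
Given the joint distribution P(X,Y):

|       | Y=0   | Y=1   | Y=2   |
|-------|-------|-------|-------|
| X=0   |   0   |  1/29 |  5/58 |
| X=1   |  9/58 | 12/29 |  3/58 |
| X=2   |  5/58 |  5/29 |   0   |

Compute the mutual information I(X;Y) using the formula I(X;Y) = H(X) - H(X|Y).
0.2368 bits

I(X;Y) = H(X) - H(X|Y)

Marginal of X (row sums):
  P(X=0) = 0 + 1/29 + 5/58 = 7/58
  P(X=1) = 9/58 + 12/29 + 3/58 = 18/29
  P(X=2) = 5/58 + 5/29 + 0 = 15/58
H(X) = -[(7/58)·log₂(7/58) + (18/29)·log₂(18/29) + (15/58)·log₂(15/58)]
  = 0.36818 + 0.42707 + 0.50459 = 1.29984 bits

Marginal of Y (column sums):
  P(Y=0) = 0 + 9/58 + 5/58 = 7/29
  P(Y=1) = 1/29 + 12/29 + 5/29 = 18/29
  P(Y=2) = 5/58 + 3/58 + 0 = 4/29
H(X|Y) = Σ_y P(y)·H(X|Y=y):
  Y=0: P(Y=0) = 7/29, P(X|Y=0) = (0, 9/14, 5/14) → H(X|Y=0) = 0.94029
  Y=1: P(Y=1) = 18/29, P(X|Y=1) = (1/18, 2/3, 5/18) → H(X|Y=1) = 1.13497
  Y=2: P(Y=2) = 4/29, P(X|Y=2) = (5/8, 3/8, 0) → H(X|Y=2) = 0.95443
H(X|Y) = (7/29)·0.94029 + (18/29)·1.13497 + (4/29)·0.95443 = 1.06308 bits

I(X;Y) = H(X) - H(X|Y) = 1.29984 - 1.06308 = 0.2368 bits

Cross-check via I(X;Y) = H(X) + H(Y) - H(X,Y): computing H(Y) from the column sums and H(X,Y) from the 9 cells in the same way gives H(Y) = 1.31625 bits and H(X,Y) = 2.37933 bits, so
I(X;Y) = 1.29984 + 1.31625 - 2.37933 = 0.2368 bits ✓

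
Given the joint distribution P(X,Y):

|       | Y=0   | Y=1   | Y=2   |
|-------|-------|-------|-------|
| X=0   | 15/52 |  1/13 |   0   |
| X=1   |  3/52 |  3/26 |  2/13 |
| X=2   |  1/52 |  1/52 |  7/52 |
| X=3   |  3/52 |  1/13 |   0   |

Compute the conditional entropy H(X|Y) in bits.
1.3854 bits

H(X|Y) = H(X,Y) - H(Y)

H(X,Y) = -Σ_{x,y} P(x,y) log₂ P(x,y). Per-cell terms -P(x,y)·log₂P(x,y):
  X=0: 0.517370, 0.284649, 0.000000
  X=1: 0.237431, 0.359478, 0.415452
  X=2: 0.109624, 0.109624, 0.389454
  X=3: 0.237431, 0.284649, 0.000000
  (cells with P = 0 contribute 0)
Sum of the 12 terms: H(X,Y) = 2.94516 bits

Marginal of Y (column sums):
  P(Y=0) = 15/52 + 3/52 + 1/52 + 3/52 = 11/26
  P(Y=1) = 1/13 + 3/26 + 1/52 + 1/13 = 15/52
  P(Y=2) = 0 + 2/13 + 7/52 + 0 = 15/52
H(Y) = -[(11/26)·log₂(11/26) + (15/52)·log₂(15/52) + (15/52)·log₂(15/52)]
  = 0.525042 + 0.517370 + 0.517370 = 1.55978 bits

H(X|Y) = H(X,Y) - H(Y) = 2.94516 - 1.55978 = 1.3854 bits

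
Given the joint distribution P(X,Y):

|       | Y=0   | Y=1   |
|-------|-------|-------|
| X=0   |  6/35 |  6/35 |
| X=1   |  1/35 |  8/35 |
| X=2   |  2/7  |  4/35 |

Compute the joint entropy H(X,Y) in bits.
2.3796 bits

H(X,Y) = -Σ_{x,y} P(x,y) log₂ P(x,y). Per-cell terms -P(x,y)·log₂P(x,y):
  X=0: 0.43617, 0.43617
  X=1: 0.14655, 0.48669
  X=2: 0.51639, 0.35763
Sum of the 6 terms: H(X,Y) = 2.3796 bits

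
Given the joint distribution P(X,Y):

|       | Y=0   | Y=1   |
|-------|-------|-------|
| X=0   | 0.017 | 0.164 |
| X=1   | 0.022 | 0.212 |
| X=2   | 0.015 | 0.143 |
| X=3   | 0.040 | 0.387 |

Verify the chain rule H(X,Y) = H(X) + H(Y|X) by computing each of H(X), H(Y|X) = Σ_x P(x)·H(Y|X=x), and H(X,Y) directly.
H(X) = 1.8815 bits, H(Y|X) = 0.4497 bits, H(X,Y) = 2.3312 bits

Marginal of X (row sums):
  P(X=0) = 0.017 + 0.164 = 0.181
  P(X=1) = 0.022 + 0.212 = 0.234
  P(X=2) = 0.015 + 0.143 = 0.158
  P(X=3) = 0.040 + 0.387 = 0.427
H(X) = -[0.181·log₂(0.181) + 0.234·log₂(0.234) + 0.158·log₂(0.158) + 0.427·log₂(0.427)]
  = 0.44633 + 0.49033 + 0.42060 + 0.52422 = 1.8815 bits

H(Y|X) = Σ_x P(x)·H(Y|X=x):
  X=0: P(X=0) = 0.181, P(Y|X=0) = (17/181, 164/181) → H(Y|X=0) = 0.44943
  X=1: P(X=1) = 0.234, P(Y|X=1) = (11/117, 106/117) → H(Y|X=1) = 0.44974
  X=2: P(X=2) = 0.158, P(Y|X=2) = (15/158, 143/158) → H(Y|X=2) = 0.45274
  X=3: P(X=3) = 0.427, P(Y|X=3) = (40/427, 387/427) → H(Y|X=3) = 0.44862
H(Y|X) = 0.181·0.44943 + 0.234·0.44974 + 0.158·0.45274 + 0.427·0.44862 = 0.4497 bits

H(X,Y) = -Σ_{x,y} P(x,y) log₂ P(x,y). Per-cell terms -P(x,y)·log₂P(x,y):
  X=0: 0.09993, 0.42775
  X=1: 0.12114, 0.47443
  X=2: 0.09088, 0.40125
  X=3: 0.18575, 0.53003
Sum of the 8 terms: H(X,Y) = 2.3312 bits

Chain rule check:
  H(X) + H(Y|X) = 1.8815 + 0.4497 = 2.3312 bits
  H(X,Y) = 2.3312 bits
✓ Chain rule verified.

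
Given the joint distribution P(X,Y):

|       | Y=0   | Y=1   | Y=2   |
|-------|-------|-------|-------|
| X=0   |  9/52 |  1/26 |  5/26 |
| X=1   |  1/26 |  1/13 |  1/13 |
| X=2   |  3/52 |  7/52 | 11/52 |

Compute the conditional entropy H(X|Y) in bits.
1.4095 bits

H(X|Y) = H(X,Y) - H(Y)

H(X,Y) = -Σ_{x,y} P(x,y) log₂ P(x,y). Per-cell terms -P(x,y)·log₂P(x,y):
  X=0: 0.437974, 0.180786, 0.457406
  X=1: 0.180786, 0.284649, 0.284649
  X=2: 0.237431, 0.389454, 0.474059
Sum of the 9 terms: H(X,Y) = 2.92719 bits

Marginal of Y (column sums):
  P(Y=0) = 9/52 + 1/26 + 3/52 = 7/26
  P(Y=1) = 1/26 + 1/13 + 7/52 = 1/4
  P(Y=2) = 5/26 + 1/13 + 11/52 = 25/52
H(Y) = -[(7/26)·log₂(7/26) + (1/4)·log₂(1/4) + (25/52)·log₂(25/52)]
  = 0.509677 + 0.500000 + 0.507973 = 1.51765 bits

H(X|Y) = H(X,Y) - H(Y) = 2.92719 - 1.51765 = 1.4095 bits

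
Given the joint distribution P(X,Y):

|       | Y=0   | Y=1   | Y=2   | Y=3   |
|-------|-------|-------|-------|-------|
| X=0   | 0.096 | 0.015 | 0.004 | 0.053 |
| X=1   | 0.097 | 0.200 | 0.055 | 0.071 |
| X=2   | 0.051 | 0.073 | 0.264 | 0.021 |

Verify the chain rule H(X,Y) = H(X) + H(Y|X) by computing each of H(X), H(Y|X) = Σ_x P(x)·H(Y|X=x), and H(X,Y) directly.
H(X) = 1.4849 bits, H(Y|X) = 1.5978 bits, H(X,Y) = 3.0828 bits

Marginal of X (row sums):
  P(X=0) = 0.096 + 0.015 + 0.004 + 0.053 = 0.168
  P(X=1) = 0.097 + 0.200 + 0.055 + 0.071 = 0.423
  P(X=2) = 0.051 + 0.073 + 0.264 + 0.021 = 0.409
H(X) = -[0.168·log₂(0.168) + 0.423·log₂(0.423) + 0.409·log₂(0.409)]
  = 0.43234 + 0.52506 + 0.52754 = 1.4849 bits

H(Y|X) = Σ_x P(x)·H(Y|X=x):
  X=0: P(X=0) = 0.168, P(Y|X=0) = (4/7, 5/56, 1/42, 53/168) → H(Y|X=0) = 1.42601
  X=1: P(X=1) = 0.423, P(Y|X=1) = (97/423, 200/423, 55/423, 71/423) → H(Y|X=1) = 1.81300
  X=2: P(X=2) = 0.409, P(Y|X=2) = (51/409, 73/409, 264/409, 21/409) → H(Y|X=2) = 1.44586
H(Y|X) = 0.168·1.42601 + 0.423·1.81300 + 0.409·1.44586 = 1.5978 bits

H(X,Y) = -Σ_{x,y} P(x,y) log₂ P(x,y). Per-cell terms -P(x,y)·log₂P(x,y):
  X=0: 0.32456, 0.09088, 0.03186, 0.22461
  X=1: 0.32649, 0.46439, 0.23014, 0.27094
  X=2: 0.21896, 0.27565, 0.50725, 0.11704
Sum of the 12 terms: H(X,Y) = 3.0828 bits

Chain rule check:
  H(X) + H(Y|X) = 1.4849 + 1.5978 = 3.0827 bits
  H(X,Y) = 3.0828 bits
✓ Chain rule verified (Δ = 0.0001 is 4-dp rounding noise: each of the three values was rounded independently).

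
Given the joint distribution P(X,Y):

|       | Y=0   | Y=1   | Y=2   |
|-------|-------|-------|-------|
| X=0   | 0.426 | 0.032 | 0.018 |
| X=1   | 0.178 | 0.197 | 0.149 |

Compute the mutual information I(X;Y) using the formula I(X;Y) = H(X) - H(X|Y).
0.2540 bits

I(X;Y) = H(X) - H(X|Y)

Marginal of X (row sums):
  P(X=0) = 0.426 + 0.032 + 0.018 = 0.476
  P(X=1) = 0.178 + 0.197 + 0.149 = 0.524
H(X) = -[0.476·log₂(0.476) + 0.524·log₂(0.524)]
  = 0.50978 + 0.48856 = 0.99834 bits

Marginal of Y (column sums):
  P(Y=0) = 0.426 + 0.178 = 0.604
  P(Y=1) = 0.032 + 0.197 = 0.229
  P(Y=2) = 0.018 + 0.149 = 0.167
H(X|Y) = Σ_y P(y)·H(X|Y=y):
  Y=0: P(Y=0) = 0.604, P(X|Y=0) = (213/302, 89/302) → H(X|Y=0) = 0.87472
  Y=1: P(Y=1) = 0.229, P(X|Y=1) = (32/229, 197/229) → H(X|Y=1) = 0.58355
  Y=2: P(Y=2) = 0.167, P(X|Y=2) = (18/167, 149/167) → H(X|Y=2) = 0.49320
H(X|Y) = 0.604·0.87472 + 0.229·0.58355 + 0.167·0.49320 = 0.74433 bits

I(X;Y) = H(X) - H(X|Y) = 0.99834 - 0.74433 = 0.2540 bits

Cross-check via I(X;Y) = H(X) + H(Y) - H(X,Y): computing H(Y) from the column sums and H(X,Y) from the 6 cells in the same way gives H(Y) = 1.35753 bits and H(X,Y) = 2.10186 bits, so
I(X;Y) = 0.99834 + 1.35753 - 2.10186 = 0.2540 bits ✓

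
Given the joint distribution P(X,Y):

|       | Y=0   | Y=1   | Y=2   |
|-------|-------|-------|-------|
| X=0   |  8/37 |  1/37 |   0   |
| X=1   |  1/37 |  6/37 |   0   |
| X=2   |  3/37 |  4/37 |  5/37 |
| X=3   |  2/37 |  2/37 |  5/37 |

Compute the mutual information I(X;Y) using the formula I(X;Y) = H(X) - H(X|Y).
0.4831 bits

I(X;Y) = H(X) - H(X|Y)

Marginal of X (row sums):
  P(X=0) = 8/37 + 1/37 + 0 = 9/37
  P(X=1) = 1/37 + 6/37 + 0 = 7/37
  P(X=2) = 3/37 + 4/37 + 5/37 = 12/37
  P(X=3) = 2/37 + 2/37 + 5/37 = 9/37
H(X) = -[(9/37)·log₂(9/37) + (7/37)·log₂(7/37) + (12/37)·log₂(12/37) + (9/37)·log₂(9/37)]
  = 0.4961015 + 0.4544511 + 0.5268619 + 0.4961015 = 1.973516 bits

Marginal of Y (column sums):
  P(Y=0) = 8/37 + 1/37 + 3/37 + 2/37 = 14/37
  P(Y=1) = 1/37 + 6/37 + 4/37 + 2/37 = 13/37
  P(Y=2) = 0 + 0 + 5/37 + 5/37 = 10/37
H(X|Y) = Σ_y P(y)·H(X|Y=y):
  Y=0: P(Y=0) = 14/37, P(X|Y=0) = (4/7, 1/14, 3/14, 1/7) → H(X|Y=0) = 1.6105772
  Y=1: P(Y=1) = 13/37, P(X|Y=1) = (1/13, 6/13, 4/13, 2/13) → H(X|Y=1) = 1.7381493
  Y=2: P(Y=2) = 10/37, P(X|Y=2) = (0, 0, 1/2, 1/2) → H(X|Y=2) = 1.0000000
H(X|Y) = (14/37)·1.6105772 + (13/37)·1.7381493 + (10/37)·1.0000000 = 1.490379 bits

I(X;Y) = H(X) - H(X|Y) = 1.973516 - 1.490379 = 0.4831 bits

Cross-check via I(X;Y) = H(X) + H(Y) - H(X,Y): computing H(Y) from the column sums and H(X,Y) from the 12 cells in the same way gives H(Y) = 1.570860 bits and H(X,Y) = 3.061239 bits, so
I(X;Y) = 1.973516 + 1.570860 - 3.061239 = 0.4831 bits ✓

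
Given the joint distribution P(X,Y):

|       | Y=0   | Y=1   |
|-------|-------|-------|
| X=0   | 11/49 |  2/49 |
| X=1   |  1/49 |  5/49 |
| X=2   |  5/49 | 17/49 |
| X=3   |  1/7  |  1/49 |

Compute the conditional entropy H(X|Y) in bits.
1.5046 bits

H(X|Y) = H(X,Y) - H(Y)

H(X,Y) = -Σ_{x,y} P(x,y) log₂ P(x,y). Per-cell terms -P(x,y)·log₂P(x,y):
  X=0: 0.48384, 0.18836
  X=1: 0.11459, 0.33600
  X=2: 0.33600, 0.52986
  X=3: 0.40105, 0.11459
Sum of the 8 terms: H(X,Y) = 2.5043 bits

Marginal of Y (column sums):
  P(Y=0) = 11/49 + 1/49 + 5/49 + 1/7 = 24/49
  P(Y=1) = 2/49 + 5/49 + 17/49 + 1/49 = 25/49
H(Y) = -[(24/49)·log₂(24/49) + (25/49)·log₂(25/49)]
  = 0.50437 + 0.49533 = 0.9997 bits

H(X|Y) = H(X,Y) - H(Y) = 2.5043 - 0.9997 = 1.5046 bits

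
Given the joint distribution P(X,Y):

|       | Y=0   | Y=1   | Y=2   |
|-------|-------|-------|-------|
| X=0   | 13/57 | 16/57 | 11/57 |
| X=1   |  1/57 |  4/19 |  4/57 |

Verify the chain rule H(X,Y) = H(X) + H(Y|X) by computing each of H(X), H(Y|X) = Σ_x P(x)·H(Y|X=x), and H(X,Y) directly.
H(X) = 0.8791 bits, H(Y|X) = 1.4243 bits, H(X,Y) = 2.3034 bits

Marginal of X (row sums):
  P(X=0) = 13/57 + 16/57 + 11/57 = 40/57
  P(X=1) = 1/57 + 4/19 + 4/57 = 17/57
H(X) = -[(40/57)·log₂(40/57) + (17/57)·log₂(17/57)]
  = 0.35857 + 0.52057 = 0.8791 bits

H(Y|X) = Σ_x P(x)·H(Y|X=x):
  X=0: P(X=0) = 40/57, P(Y|X=0) = (13/40, 2/5, 11/40) → H(Y|X=0) = 1.56794
  X=1: P(X=1) = 17/57, P(Y|X=1) = (1/17, 12/17, 4/17) → H(Y|X=1) = 1.08631
H(Y|X) = (40/57)·1.56794 + (17/57)·1.08631 = 1.4243 bits

H(X,Y) = -Σ_{x,y} P(x,y) log₂ P(x,y). Per-cell terms -P(x,y)·log₂P(x,y):
  X=0: 0.48635, 0.51450, 0.45804
  X=1: 0.10233, 0.47325, 0.26897
Sum of the 6 terms: H(X,Y) = 2.3034 bits

Chain rule check:
  H(X) + H(Y|X) = 0.8791 + 1.4243 = 2.3034 bits
  H(X,Y) = 2.3034 bits
✓ Chain rule verified.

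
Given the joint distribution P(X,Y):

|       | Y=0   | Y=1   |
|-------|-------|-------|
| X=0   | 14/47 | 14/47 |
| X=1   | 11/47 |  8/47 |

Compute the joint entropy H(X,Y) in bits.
1.9661 bits

H(X,Y) = -Σ_{x,y} P(x,y) log₂ P(x,y). Per-cell terms -P(x,y)·log₂P(x,y):
  X=0: 0.52045, 0.52045
  X=1: 0.49036, 0.43482
Sum of the 4 terms: H(X,Y) = 1.9661 bits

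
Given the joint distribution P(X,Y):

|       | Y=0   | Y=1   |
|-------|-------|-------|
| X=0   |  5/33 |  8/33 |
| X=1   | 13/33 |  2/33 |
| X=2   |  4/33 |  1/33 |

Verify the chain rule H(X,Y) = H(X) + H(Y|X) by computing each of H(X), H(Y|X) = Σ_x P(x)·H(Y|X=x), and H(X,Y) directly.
H(X) = 1.4590 bits, H(Y|X) = 0.7456 bits, H(X,Y) = 2.2045 bits

Marginal of X (row sums):
  P(X=0) = 5/33 + 8/33 = 13/33
  P(X=1) = 13/33 + 2/33 = 5/11
  P(X=2) = 4/33 + 1/33 = 5/33
H(X) = -[(13/33)·log₂(13/33) + (5/11)·log₂(5/11) + (5/33)·log₂(5/33)]
  = 0.52944 + 0.51705 + 0.41249 = 1.4590 bits

H(Y|X) = Σ_x P(x)·H(Y|X=x):
  X=0: P(X=0) = 13/33, P(Y|X=0) = (5/13, 8/13) → H(Y|X=0) = 0.96124
  X=1: P(X=1) = 5/11, P(Y|X=1) = (13/15, 2/15) → H(Y|X=1) = 0.56651
  X=2: P(X=2) = 5/33, P(Y|X=2) = (4/5, 1/5) → H(Y|X=2) = 0.72193
H(Y|X) = (13/33)·0.96124 + (5/11)·0.56651 + (5/33)·0.72193 = 0.7456 bits

H(X,Y) = -Σ_{x,y} P(x,y) log₂ P(x,y). Per-cell terms -P(x,y)·log₂P(x,y):
  X=0: 0.41249, 0.49561
  X=1: 0.52944, 0.24511
  X=2: 0.36902, 0.15286
Sum of the 6 terms: H(X,Y) = 2.2045 bits

Chain rule check:
  H(X) + H(Y|X) = 1.4590 + 0.7456 = 2.2046 bits
  H(X,Y) = 2.2045 bits
✓ Chain rule verified (Δ = 0.0001 is 4-dp rounding noise: each of the three values was rounded independently).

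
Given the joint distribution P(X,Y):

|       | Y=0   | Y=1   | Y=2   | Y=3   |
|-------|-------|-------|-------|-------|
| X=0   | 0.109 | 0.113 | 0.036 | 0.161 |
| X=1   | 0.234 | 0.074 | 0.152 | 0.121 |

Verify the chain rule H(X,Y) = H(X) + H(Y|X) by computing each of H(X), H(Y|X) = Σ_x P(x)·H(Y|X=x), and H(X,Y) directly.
H(X) = 0.9810 bits, H(Y|X) = 1.8700 bits, H(X,Y) = 2.8509 bits

Marginal of X (row sums):
  P(X=0) = 0.109 + 0.113 + 0.036 + 0.161 = 0.419
  P(X=1) = 0.234 + 0.074 + 0.152 + 0.121 = 0.581
H(X) = -[0.419·log₂(0.419) + 0.581·log₂(0.581)]
  = 0.52584 + 0.45515 = 0.9810 bits

H(Y|X) = Σ_x P(x)·H(Y|X=x):
  X=0: P(X=0) = 0.419, P(Y|X=0) = (109/419, 113/419, 36/419, 161/419) → H(Y|X=0) = 1.84969
  X=1: P(X=1) = 0.581, P(Y|X=1) = (234/581, 74/581, 152/581, 121/581) → H(Y|X=1) = 1.88458
H(Y|X) = 0.419·1.84969 + 0.581·1.88458 = 1.8700 bits

H(X,Y) = -Σ_{x,y} P(x,y) log₂ P(x,y). Per-cell terms -P(x,y)·log₂P(x,y):
  X=0: 0.34854, 0.35545, 0.17265, 0.42421
  X=1: 0.49033, 0.27797, 0.41311, 0.36868
Sum of the 8 terms: H(X,Y) = 2.8509 bits

Chain rule check:
  H(X) + H(Y|X) = 0.9810 + 1.8700 = 2.8510 bits
  H(X,Y) = 2.8509 bits
✓ Chain rule verified (Δ = 0.0001 is 4-dp rounding noise: each of the three values was rounded independently).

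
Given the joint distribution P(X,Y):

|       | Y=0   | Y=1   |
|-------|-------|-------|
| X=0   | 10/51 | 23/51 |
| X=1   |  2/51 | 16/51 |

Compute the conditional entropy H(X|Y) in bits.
0.8998 bits

H(X|Y) = H(X,Y) - H(Y)

H(X,Y) = -Σ_{x,y} P(x,y) log₂ P(x,y). Per-cell terms -P(x,y)·log₂P(x,y):
  X=0: 0.46088, 0.51811
  X=1: 0.18323, 0.52468
Sum of the 4 terms: H(X,Y) = 1.6869 bits

Marginal of Y (column sums):
  P(Y=0) = 10/51 + 2/51 = 4/17
  P(Y=1) = 23/51 + 16/51 = 13/17
H(Y) = -[(4/17)·log₂(4/17) + (13/17)·log₂(13/17)]
  = 0.49117 + 0.29596 = 0.7871 bits

H(X|Y) = H(X,Y) - H(Y) = 1.6869 - 0.7871 = 0.8998 bits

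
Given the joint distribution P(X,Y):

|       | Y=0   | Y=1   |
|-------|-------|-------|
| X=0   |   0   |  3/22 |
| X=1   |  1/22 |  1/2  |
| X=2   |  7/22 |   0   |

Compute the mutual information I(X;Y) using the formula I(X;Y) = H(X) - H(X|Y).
0.7199 bits

I(X;Y) = H(X) - H(X|Y)

Marginal of X (row sums):
  P(X=0) = 0 + 3/22 = 3/22
  P(X=1) = 1/22 + 1/2 = 6/11
  P(X=2) = 7/22 + 0 = 7/22
H(X) = -[(3/22)·log₂(3/22) + (6/11)·log₂(6/11) + (7/22)·log₂(7/22)]
  = 0.391973 + 0.476983 + 0.525661 = 1.394617 bits

Marginal of Y (column sums):
  P(Y=0) = 0 + 1/22 + 7/22 = 4/11
  P(Y=1) = 3/22 + 1/2 + 0 = 7/11
H(X|Y) = Σ_y P(y)·H(X|Y=y):
  Y=0: P(Y=0) = 4/11, P(X|Y=0) = (0, 1/8, 7/8) → H(X|Y=0) = 0.543564
  Y=1: P(Y=1) = 7/11, P(X|Y=1) = (3/14, 11/14, 0) → H(X|Y=1) = 0.749595
H(X|Y) = (4/11)·0.543564 + (7/11)·0.749595 = 0.674675 bits

I(X;Y) = H(X) - H(X|Y) = 1.394617 - 0.674675 = 0.7199 bits

Cross-check via I(X;Y) = H(X) + H(Y) - H(X,Y): computing H(Y) from the column sums and H(X,Y) from the 6 cells in the same way gives H(Y) = 0.945660 bits and H(X,Y) = 1.620335 bits, so
I(X;Y) = 1.394617 + 0.945660 - 1.620335 = 0.7199 bits ✓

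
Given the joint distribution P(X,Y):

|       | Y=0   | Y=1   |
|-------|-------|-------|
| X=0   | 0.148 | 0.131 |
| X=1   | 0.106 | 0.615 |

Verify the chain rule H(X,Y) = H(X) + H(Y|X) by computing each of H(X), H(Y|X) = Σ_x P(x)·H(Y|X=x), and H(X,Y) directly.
H(X) = 0.8541 bits, H(Y|X) = 0.7125 bits, H(X,Y) = 1.5666 bits

Marginal of X (row sums):
  P(X=0) = 0.148 + 0.131 = 0.279
  P(X=1) = 0.106 + 0.615 = 0.721
H(X) = -[0.279·log₂(0.279) + 0.721·log₂(0.721)]
  = 0.51382 + 0.34026 = 0.8541 bits

H(Y|X) = Σ_x P(x)·H(Y|X=x):
  X=0: P(X=0) = 0.279, P(Y|X=0) = (148/279, 131/279) → H(Y|X=0) = 0.99732
  X=1: P(X=1) = 0.721, P(Y|X=1) = (106/721, 615/721) → H(Y|X=1) = 0.60233
H(Y|X) = 0.279·0.99732 + 0.721·0.60233 = 0.7125 bits

H(X,Y) = -Σ_{x,y} P(x,y) log₂ P(x,y). Per-cell terms -P(x,y)·log₂P(x,y):
  X=0: 0.40794, 0.38414
  X=1: 0.34321, 0.43133
Sum of the 4 terms: H(X,Y) = 1.5666 bits

Chain rule check:
  H(X) + H(Y|X) = 0.8541 + 0.7125 = 1.5666 bits
  H(X,Y) = 1.5666 bits
✓ Chain rule verified.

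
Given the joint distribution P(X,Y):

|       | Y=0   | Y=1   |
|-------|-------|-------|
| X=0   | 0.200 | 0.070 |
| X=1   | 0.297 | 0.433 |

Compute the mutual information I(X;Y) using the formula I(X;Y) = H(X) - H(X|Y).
0.0654 bits

I(X;Y) = H(X) - H(X|Y)

Marginal of X (row sums):
  P(X=0) = 0.200 + 0.070 = 0.270
  P(X=1) = 0.297 + 0.433 = 0.730
H(X) = -[0.270·log₂(0.270) + 0.730·log₂(0.730)]
  = 0.51002 + 0.33144 = 0.84146 bits

Marginal of Y (column sums):
  P(Y=0) = 0.200 + 0.297 = 0.497
  P(Y=1) = 0.070 + 0.433 = 0.503
H(X|Y) = Σ_y P(y)·H(X|Y=y):
  Y=0: P(Y=0) = 0.497, P(X|Y=0) = (200/497, 297/497) → H(X|Y=0) = 0.97235
  Y=1: P(Y=1) = 0.503, P(X|Y=1) = (70/503, 433/503) → H(X|Y=1) = 0.58205
H(X|Y) = 0.497·0.97235 + 0.503·0.58205 = 0.77603 bits

I(X;Y) = H(X) - H(X|Y) = 0.84146 - 0.77603 = 0.0654 bits

Cross-check via I(X;Y) = H(X) + H(Y) - H(X,Y): computing H(Y) from the column sums and H(X,Y) from the 4 cells in the same way gives H(Y) = 0.99997 bits and H(X,Y) = 1.77600 bits, so
I(X;Y) = 0.84146 + 0.99997 - 1.77600 = 0.0654 bits ✓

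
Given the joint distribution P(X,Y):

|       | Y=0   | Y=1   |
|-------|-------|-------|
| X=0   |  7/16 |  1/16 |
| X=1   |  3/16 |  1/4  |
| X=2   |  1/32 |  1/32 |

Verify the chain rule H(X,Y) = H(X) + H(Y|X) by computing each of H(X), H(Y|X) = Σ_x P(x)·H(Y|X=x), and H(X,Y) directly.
H(X) = 1.2718 bits, H(Y|X) = 0.7653 bits, H(X,Y) = 2.0371 bits

Marginal of X (row sums):
  P(X=0) = 7/16 + 1/16 = 1/2
  P(X=1) = 3/16 + 1/4 = 7/16
  P(X=2) = 1/32 + 1/32 = 1/16
H(X) = -[(1/2)·log₂(1/2) + (7/16)·log₂(7/16) + (1/16)·log₂(1/16)]
  = 0.50000 + 0.52178 + 0.25000 = 1.2718 bits

H(Y|X) = Σ_x P(x)·H(Y|X=x):
  X=0: P(X=0) = 1/2, P(Y|X=0) = (7/8, 1/8) → H(Y|X=0) = 0.54356
  X=1: P(X=1) = 7/16, P(Y|X=1) = (3/7, 4/7) → H(Y|X=1) = 0.98523
  X=2: P(X=2) = 1/16, P(Y|X=2) = (1/2, 1/2) → H(Y|X=2) = 1.00000
H(Y|X) = (1/2)·0.54356 + (7/16)·0.98523 + (1/16)·1.00000 = 0.7653 bits

H(X,Y) = -Σ_{x,y} P(x,y) log₂ P(x,y). Per-cell terms -P(x,y)·log₂P(x,y):
  X=0: 0.52178, 0.25000
  X=1: 0.45282, 0.50000
  X=2: 0.15625, 0.15625
Sum of the 6 terms: H(X,Y) = 2.0371 bits

Chain rule check:
  H(X) + H(Y|X) = 1.2718 + 0.7653 = 2.0371 bits
  H(X,Y) = 2.0371 bits
✓ Chain rule verified.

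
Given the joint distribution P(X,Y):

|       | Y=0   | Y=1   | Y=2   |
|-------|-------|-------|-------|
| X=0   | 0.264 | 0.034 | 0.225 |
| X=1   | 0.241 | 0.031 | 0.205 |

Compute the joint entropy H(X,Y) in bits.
2.2761 bits

H(X,Y) = -Σ_{x,y} P(x,y) log₂ P(x,y). Per-cell terms -P(x,y)·log₂P(x,y):
  X=0: 0.5072, 0.1659, 0.4842
  X=1: 0.4947, 0.1554, 0.4687
Sum of the 6 terms: H(X,Y) = 2.2761 bits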